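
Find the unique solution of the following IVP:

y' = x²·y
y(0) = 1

General solution: y = Ce^(x³/3)
Applying IC y(0) = 1:
Particular solution: y = e^(x³/3)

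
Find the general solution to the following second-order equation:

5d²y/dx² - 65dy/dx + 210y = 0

Characteristic equation: 5r² - 65r + 210 = 0
Divide by 5: r² - 13r + 42 = 0
Roots: r = 6, 7 (distinct real)
General solution: y = C₁e^(6x) + C₂e^(7x)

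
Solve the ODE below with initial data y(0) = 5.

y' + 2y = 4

General solution: y = 2 + Ce^(-2x)
Applying y(0) = 5: C = 5 - 2 = 3
Particular solution: y = 2 + 3e^(-2x)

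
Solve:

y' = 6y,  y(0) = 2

General solution: y = Ce^(6x)
Applying IC y(0) = 2:
Particular solution: y = 2e^(6x)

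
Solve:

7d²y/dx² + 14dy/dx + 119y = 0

Characteristic equation: 7r² + 14r + 119 = 0
Divide by 7: r² + 2r + 17 = 0
Roots: r = -1 ± 4i (complex conjugates)
General solution: y = e^(-x)(C₁cos(4x) + C₂sin(4x))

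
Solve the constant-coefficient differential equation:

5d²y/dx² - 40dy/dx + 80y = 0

Characteristic equation: 5r² - 40r + 80 = 0
Divide by 5: r² - 8r + 16 = 0
Factored: (r - 4)² = 0
Repeated root: r = 4
General solution: y = (C₁ + C₂x)e^(4x)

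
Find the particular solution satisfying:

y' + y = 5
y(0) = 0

General solution: y = 5 + Ce^(-x)
Applying y(0) = 0: C = 0 - 5 = -5
Particular solution: y = 5 - 5e^(-x)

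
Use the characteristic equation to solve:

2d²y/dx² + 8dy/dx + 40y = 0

Characteristic equation: 2r² + 8r + 40 = 0
Divide by 2: r² + 4r + 20 = 0
Roots: r = -2 ± 4i (complex conjugates)
General solution: y = e^(-2x)(C₁cos(4x) + C₂sin(4x))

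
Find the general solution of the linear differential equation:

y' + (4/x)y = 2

Using integrating factor method:

General solution: y = (2/5)x + Cx^(-4)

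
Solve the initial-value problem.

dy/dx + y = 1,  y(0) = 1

General solution: y = 1 + Ce^(-x)
Applying y(0) = 1: C = 1 - 1 = 0
Particular solution: y = 1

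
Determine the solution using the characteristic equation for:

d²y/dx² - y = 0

Characteristic equation: r² - 1 = 0
Roots: r = 1, -1 (distinct real)
General solution: y = C₁e^x + C₂e^(-x)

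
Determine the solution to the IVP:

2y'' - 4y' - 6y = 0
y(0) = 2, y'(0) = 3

General solution: y = C₁e^(3x) + C₂e^(-x)
Applying ICs: C₁ = 5/4, C₂ = 3/4
Particular solution: y = (5/4)e^(3x) + (3/4)e^(-x)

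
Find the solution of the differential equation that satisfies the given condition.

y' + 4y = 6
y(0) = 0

General solution: y = 3/2 + Ce^(-4x)
Applying y(0) = 0: C = 0 - 3/2 = -3/2
Particular solution: y = 3/2 - (3/2)e^(-4x)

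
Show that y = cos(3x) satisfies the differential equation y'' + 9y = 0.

Verification:
y'' = -9cos(3x)
y'' + 9y = 0 ✓

Yes, it is a solution.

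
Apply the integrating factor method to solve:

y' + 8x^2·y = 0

Using integrating factor method:

General solution: y = Ce^(-8x^3/3)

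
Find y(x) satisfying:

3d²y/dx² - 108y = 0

Characteristic equation: 3r² - 108 = 0
Divide by 3: r² - 36 = 0
Roots: r = 6, -6 (distinct real)
General solution: y = C₁e^(6x) + C₂e^(-6x)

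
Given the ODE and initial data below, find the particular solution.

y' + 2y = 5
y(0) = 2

General solution: y = 5/2 + Ce^(-2x)
Applying y(0) = 2: C = 2 - 5/2 = -1/2
Particular solution: y = 5/2 - (1/2)e^(-2x)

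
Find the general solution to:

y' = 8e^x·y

Separating variables and integrating:
ln|y| = 8e^x + C

General solution: y = Ce^(8e^x)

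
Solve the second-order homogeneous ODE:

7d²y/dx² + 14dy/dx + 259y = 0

Characteristic equation: 7r² + 14r + 259 = 0
Divide by 7: r² + 2r + 37 = 0
Roots: r = -1 ± 6i (complex conjugates)
General solution: y = e^(-x)(C₁cos(6x) + C₂sin(6x))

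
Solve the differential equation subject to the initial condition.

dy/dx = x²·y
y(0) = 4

General solution: y = Ce^(x³/3)
Applying IC y(0) = 4:
Particular solution: y = 4e^(x³/3)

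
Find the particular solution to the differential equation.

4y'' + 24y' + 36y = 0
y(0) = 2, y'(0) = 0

General solution: y = (C₁ + C₂x)e^(-3x)
Repeated root r = -3
Applying ICs: C₁ = 2, C₂ = 6
Particular solution: y = (2 + 6x)e^(-3x)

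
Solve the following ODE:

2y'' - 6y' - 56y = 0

Characteristic equation: 2r² - 6r - 56 = 0
Divide by 2: r² - 3r - 28 = 0
Roots: r = 7, -4 (distinct real)
General solution: y = C₁e^(7x) + C₂e^(-4x)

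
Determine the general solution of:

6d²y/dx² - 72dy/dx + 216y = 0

Characteristic equation: 6r² - 72r + 216 = 0
Divide by 6: r² - 12r + 36 = 0
Factored: (r - 6)² = 0
Repeated root: r = 6
General solution: y = (C₁ + C₂x)e^(6x)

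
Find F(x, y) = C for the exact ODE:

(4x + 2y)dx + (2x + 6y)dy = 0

Verify exactness: ∂M/∂y = ∂N/∂x ✓
Find F(x,y) such that ∂F/∂x = M, ∂F/∂y = N
Solution: 2x² + 2xy + 3y² = C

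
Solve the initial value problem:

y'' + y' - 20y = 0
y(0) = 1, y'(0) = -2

General solution: y = C₁e^(4x) + C₂e^(-5x)
Applying ICs: C₁ = 1/3, C₂ = 2/3
Particular solution: y = (1/3)e^(4x) + (2/3)e^(-5x)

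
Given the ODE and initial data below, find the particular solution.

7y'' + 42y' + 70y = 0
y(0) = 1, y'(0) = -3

General solution: y = e^(-3x)(C₁cos(x) + C₂sin(x))
Complex roots r = -3 ± i
Applying ICs: C₁ = 1, C₂ = 0
Particular solution: y = e^(-3x)(cos(x))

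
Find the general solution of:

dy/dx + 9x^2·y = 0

Using integrating factor method:

General solution: y = Ce^(-3x^3)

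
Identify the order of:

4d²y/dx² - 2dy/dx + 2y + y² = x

The order is 2 (highest derivative is of order 2).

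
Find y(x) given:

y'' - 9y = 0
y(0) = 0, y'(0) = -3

General solution: y = C₁e^(3x) + C₂e^(-3x)
Applying ICs: C₁ = -1/2, C₂ = 1/2
Particular solution: y = -(1/2)e^(3x) + (1/2)e^(-3x)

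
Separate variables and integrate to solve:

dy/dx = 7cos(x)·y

Separating variables and integrating:
ln|y| = 7sin(x) + C

General solution: y = Ce^(7sin(x))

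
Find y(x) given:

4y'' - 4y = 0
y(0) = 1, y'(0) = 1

General solution: y = C₁e^x + C₂e^(-x)
Applying ICs: C₁ = 1, C₂ = 0
Particular solution: y = e^x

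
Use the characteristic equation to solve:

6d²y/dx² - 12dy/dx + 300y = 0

Characteristic equation: 6r² - 12r + 300 = 0
Divide by 6: r² - 2r + 50 = 0
Roots: r = 1 ± 7i (complex conjugates)
General solution: y = e^x(C₁cos(7x) + C₂sin(7x))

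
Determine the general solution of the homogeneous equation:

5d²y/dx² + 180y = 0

Characteristic equation: 5r² + 180 = 0
Divide by 5: r² + 36 = 0
Roots: r = ±6i (complex conjugates)
General solution: y = C₁cos(6x) + C₂sin(6x)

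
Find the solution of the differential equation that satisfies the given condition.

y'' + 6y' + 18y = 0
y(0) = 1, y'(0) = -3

General solution: y = e^(-3x)(C₁cos(3x) + C₂sin(3x))
Complex roots r = -3 ± 3i
Applying ICs: C₁ = 1, C₂ = 0
Particular solution: y = e^(-3x)(cos(3x))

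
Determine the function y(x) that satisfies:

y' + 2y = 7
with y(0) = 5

General solution: y = 7/2 + Ce^(-2x)
Applying y(0) = 5: C = 5 - 7/2 = 3/2
Particular solution: y = 7/2 + (3/2)e^(-2x)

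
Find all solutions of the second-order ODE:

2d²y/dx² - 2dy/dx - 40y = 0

Characteristic equation: 2r² - 2r - 40 = 0
Divide by 2: r² - r - 20 = 0
Roots: r = 5, -4 (distinct real)
General solution: y = C₁e^(5x) + C₂e^(-4x)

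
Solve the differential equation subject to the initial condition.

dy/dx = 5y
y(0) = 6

General solution: y = Ce^(5x)
Applying IC y(0) = 6:
Particular solution: y = 6e^(5x)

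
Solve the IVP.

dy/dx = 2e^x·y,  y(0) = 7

General solution: y = Ce^(2e^x)
Applying IC y(0) = 7:
Particular solution: y = 7e^(2(e^x - 1))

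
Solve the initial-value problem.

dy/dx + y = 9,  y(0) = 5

General solution: y = 9 + Ce^(-x)
Applying y(0) = 5: C = 5 - 9 = -4
Particular solution: y = 9 - 4e^(-x)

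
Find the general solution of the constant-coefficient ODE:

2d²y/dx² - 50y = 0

Characteristic equation: 2r² - 50 = 0
Divide by 2: r² - 25 = 0
Roots: r = 5, -5 (distinct real)
General solution: y = C₁e^(5x) + C₂e^(-5x)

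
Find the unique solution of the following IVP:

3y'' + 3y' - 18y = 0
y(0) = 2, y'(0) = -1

General solution: y = C₁e^(2x) + C₂e^(-3x)
Applying ICs: C₁ = 1, C₂ = 1
Particular solution: y = e^(2x) + e^(-3x)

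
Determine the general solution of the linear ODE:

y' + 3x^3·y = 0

Using integrating factor method:

General solution: y = Ce^(-3x^4/4)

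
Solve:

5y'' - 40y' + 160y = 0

Characteristic equation: 5r² - 40r + 160 = 0
Divide by 5: r² - 8r + 32 = 0
Roots: r = 4 ± 4i (complex conjugates)
General solution: y = e^(4x)(C₁cos(4x) + C₂sin(4x))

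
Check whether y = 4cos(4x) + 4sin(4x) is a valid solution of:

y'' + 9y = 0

Verification:
y'' = -64cos(4x) - 64sin(4x)
y'' + 9y ≠ 0 (frequency mismatch: got 16 instead of 9)

No, it is not a solution.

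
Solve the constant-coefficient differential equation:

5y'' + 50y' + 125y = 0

Characteristic equation: 5r² + 50r + 125 = 0
Divide by 5: r² + 10r + 25 = 0
Factored: (r + 5)² = 0
Repeated root: r = -5
General solution: y = (C₁ + C₂x)e^(-5x)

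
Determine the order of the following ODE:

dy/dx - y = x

The order is 1 (highest derivative is of order 1).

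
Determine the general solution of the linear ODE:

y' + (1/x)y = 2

Using integrating factor method:

General solution: y = x + C/x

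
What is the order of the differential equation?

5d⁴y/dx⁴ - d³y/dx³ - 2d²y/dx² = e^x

The order is 4 (highest derivative is of order 4).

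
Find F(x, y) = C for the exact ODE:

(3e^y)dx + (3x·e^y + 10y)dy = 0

Verify exactness: ∂M/∂y = ∂N/∂x ✓
Find F(x,y) such that ∂F/∂x = M, ∂F/∂y = N
Solution: 3x·e^y + 5y² = C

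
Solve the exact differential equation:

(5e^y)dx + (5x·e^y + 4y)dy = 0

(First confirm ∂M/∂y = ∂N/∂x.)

Verify exactness: ∂M/∂y = ∂N/∂x ✓
Find F(x,y) such that ∂F/∂x = M, ∂F/∂y = N
Solution: 5x·e^y + 2y² = C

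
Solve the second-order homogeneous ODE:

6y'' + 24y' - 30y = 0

Characteristic equation: 6r² + 24r - 30 = 0
Divide by 6: r² + 4r - 5 = 0
Roots: r = 1, -5 (distinct real)
General solution: y = C₁e^x + C₂e^(-5x)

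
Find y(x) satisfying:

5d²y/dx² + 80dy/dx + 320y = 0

Characteristic equation: 5r² + 80r + 320 = 0
Divide by 5: r² + 16r + 64 = 0
Factored: (r + 8)² = 0
Repeated root: r = -8
General solution: y = (C₁ + C₂x)e^(-8x)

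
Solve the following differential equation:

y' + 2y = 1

Using integrating factor method:

General solution: y = 1/2 + Ce^(-2x)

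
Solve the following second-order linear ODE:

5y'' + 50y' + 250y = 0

Characteristic equation: 5r² + 50r + 250 = 0
Divide by 5: r² + 10r + 50 = 0
Roots: r = -5 ± 5i (complex conjugates)
General solution: y = e^(-5x)(C₁cos(5x) + C₂sin(5x))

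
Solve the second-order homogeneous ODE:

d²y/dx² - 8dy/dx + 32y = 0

Characteristic equation: r² - 8r + 32 = 0
Roots: r = 4 ± 4i (complex conjugates)
General solution: y = e^(4x)(C₁cos(4x) + C₂sin(4x))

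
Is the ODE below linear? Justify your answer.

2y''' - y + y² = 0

No. Nonlinear (y² term)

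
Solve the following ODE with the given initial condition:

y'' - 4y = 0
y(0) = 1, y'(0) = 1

General solution: y = C₁e^(2x) + C₂e^(-2x)
Applying ICs: C₁ = 3/4, C₂ = 1/4
Particular solution: y = (3/4)e^(2x) + (1/4)e^(-2x)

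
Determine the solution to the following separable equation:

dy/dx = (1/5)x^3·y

Separating variables and integrating:
ln|y| = x^4/20 + C

General solution: y = Ce^(x^4/20)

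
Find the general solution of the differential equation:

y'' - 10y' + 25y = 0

Characteristic equation: r² - 10r + 25 = 0
Factored: (r - 5)² = 0
Repeated root: r = 5
General solution: y = (C₁ + C₂x)e^(5x)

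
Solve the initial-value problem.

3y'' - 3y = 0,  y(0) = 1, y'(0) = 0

General solution: y = C₁e^x + C₂e^(-x)
Applying ICs: C₁ = 1/2, C₂ = 1/2
Particular solution: y = (1/2)e^x + (1/2)e^(-x)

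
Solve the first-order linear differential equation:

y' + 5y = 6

Using integrating factor method:

General solution: y = 6/5 + Ce^(-5x)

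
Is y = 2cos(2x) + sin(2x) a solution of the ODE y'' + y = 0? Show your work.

Verification:
y'' = -8cos(2x) - 4sin(2x)
y'' + y ≠ 0 (frequency mismatch: got 4 instead of 1)

No, it is not a solution.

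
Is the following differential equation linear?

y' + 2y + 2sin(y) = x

No. Nonlinear (sin(y) is nonlinear in y)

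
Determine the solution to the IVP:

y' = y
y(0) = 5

General solution: y = Ce^x
Applying IC y(0) = 5:
Particular solution: y = 5e^x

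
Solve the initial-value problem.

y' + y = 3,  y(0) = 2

General solution: y = 3 + Ce^(-x)
Applying y(0) = 2: C = 2 - 3 = -1
Particular solution: y = 3 - e^(-x)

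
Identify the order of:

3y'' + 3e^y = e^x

The order is 2 (highest derivative is of order 2).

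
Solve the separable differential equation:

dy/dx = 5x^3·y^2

Separating variables and integrating:
-1/y = 5x^4/4 + C

General solution: y^-1 = (-5/4)x^4 + C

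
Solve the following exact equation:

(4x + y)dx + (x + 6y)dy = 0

Verify exactness: ∂M/∂y = ∂N/∂x ✓
Find F(x,y) such that ∂F/∂x = M, ∂F/∂y = N
Solution: 2x² + xy + 3y² = C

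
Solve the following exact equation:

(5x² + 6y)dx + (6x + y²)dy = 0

Verify exactness: ∂M/∂y = ∂N/∂x ✓
Find F(x,y) such that ∂F/∂x = M, ∂F/∂y = N
Solution: 5x³/3 + 6xy + y³/3 = C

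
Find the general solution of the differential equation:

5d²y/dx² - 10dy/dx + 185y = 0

Characteristic equation: 5r² - 10r + 185 = 0
Divide by 5: r² - 2r + 37 = 0
Roots: r = 1 ± 6i (complex conjugates)
General solution: y = e^x(C₁cos(6x) + C₂sin(6x))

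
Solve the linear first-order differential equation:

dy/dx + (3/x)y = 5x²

Using integrating factor method:

General solution: y = (5/6)x^3 + Cx^(-3)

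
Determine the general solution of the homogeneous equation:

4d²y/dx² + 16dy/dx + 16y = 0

Characteristic equation: 4r² + 16r + 16 = 0
Divide by 4: r² + 4r + 4 = 0
Factored: (r + 2)² = 0
Repeated root: r = -2
General solution: y = (C₁ + C₂x)e^(-2x)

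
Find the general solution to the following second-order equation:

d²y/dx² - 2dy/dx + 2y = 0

Characteristic equation: r² - 2r + 2 = 0
Roots: r = 1 ± i (complex conjugates)
General solution: y = e^x(C₁cos(x) + C₂sin(x))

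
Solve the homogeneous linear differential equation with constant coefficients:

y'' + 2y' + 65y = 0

Characteristic equation: r² + 2r + 65 = 0
Roots: r = -1 ± 8i (complex conjugates)
General solution: y = e^(-x)(C₁cos(8x) + C₂sin(8x))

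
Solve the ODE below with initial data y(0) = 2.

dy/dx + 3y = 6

General solution: y = 2 + Ce^(-3x)
Applying y(0) = 2: C = 2 - 2 = 0
Particular solution: y = 2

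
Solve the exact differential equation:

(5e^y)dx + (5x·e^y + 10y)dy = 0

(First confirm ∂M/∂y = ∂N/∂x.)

Verify exactness: ∂M/∂y = ∂N/∂x ✓
Find F(x,y) such that ∂F/∂x = M, ∂F/∂y = N
Solution: 5x·e^y + 5y² = C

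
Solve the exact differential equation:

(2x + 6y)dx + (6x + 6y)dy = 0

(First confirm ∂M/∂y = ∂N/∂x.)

Verify exactness: ∂M/∂y = ∂N/∂x ✓
Find F(x,y) such that ∂F/∂x = M, ∂F/∂y = N
Solution: x² + 6xy + 3y² = C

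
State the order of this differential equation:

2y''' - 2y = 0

The order is 3 (highest derivative is of order 3).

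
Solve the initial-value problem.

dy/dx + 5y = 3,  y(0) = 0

General solution: y = 3/5 + Ce^(-5x)
Applying y(0) = 0: C = 0 - 3/5 = -3/5
Particular solution: y = 3/5 - (3/5)e^(-5x)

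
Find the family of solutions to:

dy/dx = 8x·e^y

Separating variables and integrating:
-e^(-y) = 4x² + C

General solution: y = -ln(C - 4x²)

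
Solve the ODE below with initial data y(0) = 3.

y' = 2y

General solution: y = Ce^(2x)
Applying IC y(0) = 3:
Particular solution: y = 3e^(2x)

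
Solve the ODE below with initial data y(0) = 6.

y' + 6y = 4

General solution: y = 2/3 + Ce^(-6x)
Applying y(0) = 6: C = 6 - 2/3 = 16/3
Particular solution: y = 2/3 + (16/3)e^(-6x)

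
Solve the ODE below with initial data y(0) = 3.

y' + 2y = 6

General solution: y = 3 + Ce^(-2x)
Applying y(0) = 3: C = 3 - 3 = 0
Particular solution: y = 3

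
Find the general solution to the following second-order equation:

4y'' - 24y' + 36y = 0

Characteristic equation: 4r² - 24r + 36 = 0
Divide by 4: r² - 6r + 9 = 0
Factored: (r - 3)² = 0
Repeated root: r = 3
General solution: y = (C₁ + C₂x)e^(3x)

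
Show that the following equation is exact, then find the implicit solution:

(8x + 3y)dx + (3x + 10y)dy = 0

Verify exactness: ∂M/∂y = ∂N/∂x ✓
Find F(x,y) such that ∂F/∂x = M, ∂F/∂y = N
Solution: 4x² + 3xy + 5y² = C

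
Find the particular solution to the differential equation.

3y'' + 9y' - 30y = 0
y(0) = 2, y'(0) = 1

General solution: y = C₁e^(2x) + C₂e^(-5x)
Applying ICs: C₁ = 11/7, C₂ = 3/7
Particular solution: y = (11/7)e^(2x) + (3/7)e^(-5x)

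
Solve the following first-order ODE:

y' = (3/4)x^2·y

Separating variables and integrating:
ln|y| = x^3/4 + C

General solution: y = Ce^(x^3/4)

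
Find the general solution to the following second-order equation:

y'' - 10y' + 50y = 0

Characteristic equation: r² - 10r + 50 = 0
Roots: r = 5 ± 5i (complex conjugates)
General solution: y = e^(5x)(C₁cos(5x) + C₂sin(5x))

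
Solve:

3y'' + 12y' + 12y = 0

Characteristic equation: 3r² + 12r + 12 = 0
Divide by 3: r² + 4r + 4 = 0
Factored: (r + 2)² = 0
Repeated root: r = -2
General solution: y = (C₁ + C₂x)e^(-2x)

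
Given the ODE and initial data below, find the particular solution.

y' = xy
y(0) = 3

General solution: y = Ce^(x²/2)
Applying IC y(0) = 3:
Particular solution: y = 3e^(x²/2)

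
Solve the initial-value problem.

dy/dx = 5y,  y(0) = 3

General solution: y = Ce^(5x)
Applying IC y(0) = 3:
Particular solution: y = 3e^(5x)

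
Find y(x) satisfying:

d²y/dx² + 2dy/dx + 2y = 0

Characteristic equation: r² + 2r + 2 = 0
Roots: r = -1 ± i (complex conjugates)
General solution: y = e^(-x)(C₁cos(x) + C₂sin(x))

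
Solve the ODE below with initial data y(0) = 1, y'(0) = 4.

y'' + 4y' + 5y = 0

General solution: y = e^(-2x)(C₁cos(x) + C₂sin(x))
Complex roots r = -2 ± i
Applying ICs: C₁ = 1, C₂ = 6
Particular solution: y = e^(-2x)(cos(x) + 6sin(x))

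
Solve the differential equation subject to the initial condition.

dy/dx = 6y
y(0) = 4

General solution: y = Ce^(6x)
Applying IC y(0) = 4:
Particular solution: y = 4e^(6x)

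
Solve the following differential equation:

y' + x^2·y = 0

Using integrating factor method:

General solution: y = Ce^(-x^3/3)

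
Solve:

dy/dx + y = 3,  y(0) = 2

General solution: y = 3 + Ce^(-x)
Applying y(0) = 2: C = 2 - 3 = -1
Particular solution: y = 3 - e^(-x)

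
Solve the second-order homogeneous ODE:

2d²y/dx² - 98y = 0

Characteristic equation: 2r² - 98 = 0
Divide by 2: r² - 49 = 0
Roots: r = 7, -7 (distinct real)
General solution: y = C₁e^(7x) + C₂e^(-7x)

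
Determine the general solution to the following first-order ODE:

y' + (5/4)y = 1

Using integrating factor method:

General solution: y = 4/5 + Ce^(-5x/4)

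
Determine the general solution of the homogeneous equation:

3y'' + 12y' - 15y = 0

Characteristic equation: 3r² + 12r - 15 = 0
Divide by 3: r² + 4r - 5 = 0
Roots: r = 1, -5 (distinct real)
General solution: y = C₁e^x + C₂e^(-5x)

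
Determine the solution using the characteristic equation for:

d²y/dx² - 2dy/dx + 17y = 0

Characteristic equation: r² - 2r + 17 = 0
Roots: r = 1 ± 4i (complex conjugates)
General solution: y = e^x(C₁cos(4x) + C₂sin(4x))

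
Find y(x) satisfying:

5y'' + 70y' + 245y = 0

Characteristic equation: 5r² + 70r + 245 = 0
Divide by 5: r² + 14r + 49 = 0
Factored: (r + 7)² = 0
Repeated root: r = -7
General solution: y = (C₁ + C₂x)e^(-7x)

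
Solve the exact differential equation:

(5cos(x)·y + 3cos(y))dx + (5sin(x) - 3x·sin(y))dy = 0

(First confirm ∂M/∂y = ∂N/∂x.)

Verify exactness: ∂M/∂y = ∂N/∂x ✓
Find F(x,y) such that ∂F/∂x = M, ∂F/∂y = N
Solution: 5sin(x)·y + 3x·cos(y) = C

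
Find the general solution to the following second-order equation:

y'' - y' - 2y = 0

Characteristic equation: r² - r - 2 = 0
Roots: r = 2, -1 (distinct real)
General solution: y = C₁e^(2x) + C₂e^(-x)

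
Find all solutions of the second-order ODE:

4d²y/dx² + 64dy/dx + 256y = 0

Characteristic equation: 4r² + 64r + 256 = 0
Divide by 4: r² + 16r + 64 = 0
Factored: (r + 8)² = 0
Repeated root: r = -8
General solution: y = (C₁ + C₂x)e^(-8x)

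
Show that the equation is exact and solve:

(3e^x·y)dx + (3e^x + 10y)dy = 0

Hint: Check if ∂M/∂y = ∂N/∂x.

Verify exactness: ∂M/∂y = ∂N/∂x ✓
Find F(x,y) such that ∂F/∂x = M, ∂F/∂y = N
Solution: 3e^x·y + 5y² = C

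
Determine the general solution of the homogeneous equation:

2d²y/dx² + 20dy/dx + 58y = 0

Characteristic equation: 2r² + 20r + 58 = 0
Divide by 2: r² + 10r + 29 = 0
Roots: r = -5 ± 2i (complex conjugates)
General solution: y = e^(-5x)(C₁cos(2x) + C₂sin(2x))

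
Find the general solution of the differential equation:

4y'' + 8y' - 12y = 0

Characteristic equation: 4r² + 8r - 12 = 0
Divide by 4: r² + 2r - 3 = 0
Roots: r = 1, -3 (distinct real)
General solution: y = C₁e^x + C₂e^(-3x)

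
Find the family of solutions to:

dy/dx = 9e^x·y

Separating variables and integrating:
ln|y| = 9e^x + C

General solution: y = Ce^(9e^x)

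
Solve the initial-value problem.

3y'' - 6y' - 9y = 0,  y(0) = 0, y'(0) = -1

General solution: y = C₁e^(3x) + C₂e^(-x)
Applying ICs: C₁ = -1/4, C₂ = 1/4
Particular solution: y = -(1/4)e^(3x) + (1/4)e^(-x)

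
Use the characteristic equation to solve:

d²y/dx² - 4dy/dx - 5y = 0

Characteristic equation: r² - 4r - 5 = 0
Roots: r = 5, -1 (distinct real)
General solution: y = C₁e^(5x) + C₂e^(-x)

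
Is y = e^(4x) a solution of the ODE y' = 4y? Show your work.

Verification:
y = e^(4x)
y' = 4e^(4x)
4y = 4e^(4x)
y' = 4y ✓

Yes, it is a solution.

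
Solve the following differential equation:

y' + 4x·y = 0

Using integrating factor method:

General solution: y = Ce^(-2x^2)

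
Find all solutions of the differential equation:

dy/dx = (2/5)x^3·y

Separating variables and integrating:
ln|y| = x^4/10 + C

General solution: y = Ce^(x^4/10)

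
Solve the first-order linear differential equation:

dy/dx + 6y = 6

Using integrating factor method:

General solution: y = 1 + Ce^(-6x)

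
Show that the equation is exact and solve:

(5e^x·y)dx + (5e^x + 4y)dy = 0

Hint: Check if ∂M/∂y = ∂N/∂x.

Verify exactness: ∂M/∂y = ∂N/∂x ✓
Find F(x,y) such that ∂F/∂x = M, ∂F/∂y = N
Solution: 5e^x·y + 2y² = C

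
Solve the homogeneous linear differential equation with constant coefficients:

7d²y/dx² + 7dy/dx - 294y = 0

Characteristic equation: 7r² + 7r - 294 = 0
Divide by 7: r² + r - 42 = 0
Roots: r = 6, -7 (distinct real)
General solution: y = C₁e^(6x) + C₂e^(-7x)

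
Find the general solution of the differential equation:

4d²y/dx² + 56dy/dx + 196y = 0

Characteristic equation: 4r² + 56r + 196 = 0
Divide by 4: r² + 14r + 49 = 0
Factored: (r + 7)² = 0
Repeated root: r = -7
General solution: y = (C₁ + C₂x)e^(-7x)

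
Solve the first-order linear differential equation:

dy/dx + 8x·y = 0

Using integrating factor method:

General solution: y = Ce^(-4x^2)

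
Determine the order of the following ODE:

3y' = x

The order is 1 (highest derivative is of order 1).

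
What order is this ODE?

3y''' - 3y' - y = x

The order is 3 (highest derivative is of order 3).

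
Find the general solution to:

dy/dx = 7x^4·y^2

Separating variables and integrating:
-1/y = 7x^5/5 + C

General solution: y^-1 = (-7/5)x^5 + C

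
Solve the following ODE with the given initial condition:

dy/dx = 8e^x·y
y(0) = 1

General solution: y = Ce^(8e^x)
Applying IC y(0) = 1:
Particular solution: y = e^(8(e^x - 1))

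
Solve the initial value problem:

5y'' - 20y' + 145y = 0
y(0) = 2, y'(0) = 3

General solution: y = e^(2x)(C₁cos(5x) + C₂sin(5x))
Complex roots r = 2 ± 5i
Applying ICs: C₁ = 2, C₂ = -1/5
Particular solution: y = e^(2x)(2cos(5x) - (1/5)sin(5x))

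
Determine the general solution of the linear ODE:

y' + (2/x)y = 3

Using integrating factor method:

General solution: y = x + Cx^(-2)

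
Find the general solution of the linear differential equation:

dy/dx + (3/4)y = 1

Using integrating factor method:

General solution: y = 4/3 + Ce^(-3x/4)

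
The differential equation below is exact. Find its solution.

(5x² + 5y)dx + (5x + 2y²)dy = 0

Verify exactness: ∂M/∂y = ∂N/∂x ✓
Find F(x,y) such that ∂F/∂x = M, ∂F/∂y = N
Solution: 5x³/3 + 5xy + 2y³/3 = C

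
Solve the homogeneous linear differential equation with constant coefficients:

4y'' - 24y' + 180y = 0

Characteristic equation: 4r² - 24r + 180 = 0
Divide by 4: r² - 6r + 45 = 0
Roots: r = 3 ± 6i (complex conjugates)
General solution: y = e^(3x)(C₁cos(6x) + C₂sin(6x))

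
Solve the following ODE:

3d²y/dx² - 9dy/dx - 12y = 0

Characteristic equation: 3r² - 9r - 12 = 0
Divide by 3: r² - 3r - 4 = 0
Roots: r = 4, -1 (distinct real)
General solution: y = C₁e^(4x) + C₂e^(-x)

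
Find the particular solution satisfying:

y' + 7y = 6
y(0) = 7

General solution: y = 6/7 + Ce^(-7x)
Applying y(0) = 7: C = 7 - 6/7 = 43/7
Particular solution: y = 6/7 + (43/7)e^(-7x)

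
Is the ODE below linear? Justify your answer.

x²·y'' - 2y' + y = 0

Yes. Linear (y and its derivatives appear to the first power only, no products of y terms)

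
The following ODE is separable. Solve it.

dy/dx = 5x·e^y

Separating variables and integrating:
-e^(-y) = 5x²/2 + C

General solution: y = -ln(C - 5x²/2)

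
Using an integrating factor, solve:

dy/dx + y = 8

Using integrating factor method:

General solution: y = 8 + Ce^(-x)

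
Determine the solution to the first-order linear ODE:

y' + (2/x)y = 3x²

Using integrating factor method:

General solution: y = (3/5)x^3 + Cx^(-2)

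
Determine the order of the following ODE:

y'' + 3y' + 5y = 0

The order is 2 (highest derivative is of order 2).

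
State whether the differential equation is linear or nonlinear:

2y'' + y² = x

Nonlinear (y² term)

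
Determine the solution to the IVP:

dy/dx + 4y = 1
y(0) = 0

General solution: y = 1/4 + Ce^(-4x)
Applying y(0) = 0: C = 0 - 1/4 = -1/4
Particular solution: y = 1/4 - (1/4)e^(-4x)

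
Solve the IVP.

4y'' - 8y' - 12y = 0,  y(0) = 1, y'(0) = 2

General solution: y = C₁e^(3x) + C₂e^(-x)
Applying ICs: C₁ = 3/4, C₂ = 1/4
Particular solution: y = (3/4)e^(3x) + (1/4)e^(-x)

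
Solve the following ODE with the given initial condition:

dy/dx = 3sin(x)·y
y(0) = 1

General solution: y = Ce^(-3cos(x))
Applying IC y(0) = 1:
Particular solution: y = e^(3(1-cos(x)))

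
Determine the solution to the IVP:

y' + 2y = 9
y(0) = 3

General solution: y = 9/2 + Ce^(-2x)
Applying y(0) = 3: C = 3 - 9/2 = -3/2
Particular solution: y = 9/2 - (3/2)e^(-2x)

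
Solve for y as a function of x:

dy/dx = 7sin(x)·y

Separating variables and integrating:
ln|y| = -7cos(x) + C

General solution: y = Ce^(-7cos(x))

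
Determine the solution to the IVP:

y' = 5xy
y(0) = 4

General solution: y = Ce^(5x²/2)
Applying IC y(0) = 4:
Particular solution: y = 4e^(5x²/2)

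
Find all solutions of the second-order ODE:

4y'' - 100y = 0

Characteristic equation: 4r² - 100 = 0
Divide by 4: r² - 25 = 0
Roots: r = 5, -5 (distinct real)
General solution: y = C₁e^(5x) + C₂e^(-5x)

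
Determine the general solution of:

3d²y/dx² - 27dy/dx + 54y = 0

Characteristic equation: 3r² - 27r + 54 = 0
Divide by 3: r² - 9r + 18 = 0
Roots: r = 3, 6 (distinct real)
General solution: y = C₁e^(3x) + C₂e^(6x)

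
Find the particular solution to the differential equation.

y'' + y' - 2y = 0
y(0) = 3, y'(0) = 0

General solution: y = C₁e^x + C₂e^(-2x)
Applying ICs: C₁ = 2, C₂ = 1
Particular solution: y = 2e^x + e^(-2x)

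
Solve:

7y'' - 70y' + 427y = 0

Characteristic equation: 7r² - 70r + 427 = 0
Divide by 7: r² - 10r + 61 = 0
Roots: r = 5 ± 6i (complex conjugates)
General solution: y = e^(5x)(C₁cos(6x) + C₂sin(6x))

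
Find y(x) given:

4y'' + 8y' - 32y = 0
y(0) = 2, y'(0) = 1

General solution: y = C₁e^(2x) + C₂e^(-4x)
Applying ICs: C₁ = 3/2, C₂ = 1/2
Particular solution: y = (3/2)e^(2x) + (1/2)e^(-4x)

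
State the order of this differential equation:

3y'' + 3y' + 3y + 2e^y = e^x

The order is 2 (highest derivative is of order 2).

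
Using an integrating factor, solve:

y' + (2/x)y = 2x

Using integrating factor method:

General solution: y = (1/2)x^2 + Cx^(-2)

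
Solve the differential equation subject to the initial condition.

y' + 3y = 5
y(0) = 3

General solution: y = 5/3 + Ce^(-3x)
Applying y(0) = 3: C = 3 - 5/3 = 4/3
Particular solution: y = 5/3 + (4/3)e^(-3x)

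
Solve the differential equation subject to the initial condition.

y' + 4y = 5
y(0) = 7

General solution: y = 5/4 + Ce^(-4x)
Applying y(0) = 7: C = 7 - 5/4 = 23/4
Particular solution: y = 5/4 + (23/4)e^(-4x)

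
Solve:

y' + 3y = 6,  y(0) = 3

General solution: y = 2 + Ce^(-3x)
Applying y(0) = 3: C = 3 - 2 = 1
Particular solution: y = 2 + e^(-3x)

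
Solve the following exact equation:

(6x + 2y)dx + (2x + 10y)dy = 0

Verify exactness: ∂M/∂y = ∂N/∂x ✓
Find F(x,y) such that ∂F/∂x = M, ∂F/∂y = N
Solution: 3x² + 2xy + 5y² = C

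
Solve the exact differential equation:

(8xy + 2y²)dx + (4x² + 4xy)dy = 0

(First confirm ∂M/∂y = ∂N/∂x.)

Verify exactness: ∂M/∂y = ∂N/∂x ✓
Find F(x,y) such that ∂F/∂x = M, ∂F/∂y = N
Solution: 4x²y + 2xy² = C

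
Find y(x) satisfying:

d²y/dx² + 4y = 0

Characteristic equation: r² + 4 = 0
Roots: r = ±2i (complex conjugates)
General solution: y = C₁cos(2x) + C₂sin(2x)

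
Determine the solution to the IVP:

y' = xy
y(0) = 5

General solution: y = Ce^(x²/2)
Applying IC y(0) = 5:
Particular solution: y = 5e^(x²/2)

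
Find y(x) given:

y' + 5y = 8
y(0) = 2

General solution: y = 8/5 + Ce^(-5x)
Applying y(0) = 2: C = 2 - 8/5 = 2/5
Particular solution: y = 8/5 + (2/5)e^(-5x)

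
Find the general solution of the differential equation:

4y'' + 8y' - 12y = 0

Characteristic equation: 4r² + 8r - 12 = 0
Divide by 4: r² + 2r - 3 = 0
Roots: r = 1, -3 (distinct real)
General solution: y = C₁e^x + C₂e^(-3x)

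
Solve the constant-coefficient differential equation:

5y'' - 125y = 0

Characteristic equation: 5r² - 125 = 0
Divide by 5: r² - 25 = 0
Roots: r = 5, -5 (distinct real)
General solution: y = C₁e^(5x) + C₂e^(-5x)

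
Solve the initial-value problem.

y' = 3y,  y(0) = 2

General solution: y = Ce^(3x)
Applying IC y(0) = 2:
Particular solution: y = 2e^(3x)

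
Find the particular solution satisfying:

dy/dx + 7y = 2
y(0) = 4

General solution: y = 2/7 + Ce^(-7x)
Applying y(0) = 4: C = 4 - 2/7 = 26/7
Particular solution: y = 2/7 + (26/7)e^(-7x)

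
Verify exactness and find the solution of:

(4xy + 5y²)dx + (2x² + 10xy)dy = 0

Verify exactness: ∂M/∂y = ∂N/∂x ✓
Find F(x,y) such that ∂F/∂x = M, ∂F/∂y = N
Solution: 2x²y + 5xy² = C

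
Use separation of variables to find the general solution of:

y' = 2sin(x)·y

Separating variables and integrating:
ln|y| = -2cos(x) + C

General solution: y = Ce^(-2cos(x))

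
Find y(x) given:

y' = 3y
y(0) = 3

General solution: y = Ce^(3x)
Applying IC y(0) = 3:
Particular solution: y = 3e^(3x)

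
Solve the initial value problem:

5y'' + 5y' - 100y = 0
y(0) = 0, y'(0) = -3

General solution: y = C₁e^(4x) + C₂e^(-5x)
Applying ICs: C₁ = -1/3, C₂ = 1/3
Particular solution: y = -(1/3)e^(4x) + (1/3)e^(-5x)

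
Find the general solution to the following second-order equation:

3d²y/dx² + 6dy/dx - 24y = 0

Characteristic equation: 3r² + 6r - 24 = 0
Divide by 3: r² + 2r - 8 = 0
Roots: r = 2, -4 (distinct real)
General solution: y = C₁e^(2x) + C₂e^(-4x)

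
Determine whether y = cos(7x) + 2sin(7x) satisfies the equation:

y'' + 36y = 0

Verification:
y'' = -49cos(7x) - 98sin(7x)
y'' + 36y ≠ 0 (frequency mismatch: got 49 instead of 36)

No, it is not a solution.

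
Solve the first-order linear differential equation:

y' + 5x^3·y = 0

Using integrating factor method:

General solution: y = Ce^(-5x^4/4)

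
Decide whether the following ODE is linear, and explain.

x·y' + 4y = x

Linear (y and its derivatives appear to the first power only, no products of y terms)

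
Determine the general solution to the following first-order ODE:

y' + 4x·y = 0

Using integrating factor method:

General solution: y = Ce^(-2x^2)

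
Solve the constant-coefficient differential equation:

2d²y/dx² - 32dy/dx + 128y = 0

Characteristic equation: 2r² - 32r + 128 = 0
Divide by 2: r² - 16r + 64 = 0
Factored: (r - 8)² = 0
Repeated root: r = 8
General solution: y = (C₁ + C₂x)e^(8x)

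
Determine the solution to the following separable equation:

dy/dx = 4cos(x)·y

Separating variables and integrating:
ln|y| = 4sin(x) + C

General solution: y = Ce^(4sin(x))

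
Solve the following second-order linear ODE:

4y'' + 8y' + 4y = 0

Characteristic equation: 4r² + 8r + 4 = 0
Divide by 4: r² + 2r + 1 = 0
Factored: (r + 1)² = 0
Repeated root: r = -1
General solution: y = (C₁ + C₂x)e^(-x)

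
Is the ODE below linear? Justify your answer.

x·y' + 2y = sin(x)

Yes. Linear (y and its derivatives appear to the first power only, no products of y terms)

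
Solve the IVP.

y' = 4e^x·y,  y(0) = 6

General solution: y = Ce^(4e^x)
Applying IC y(0) = 6:
Particular solution: y = 6e^(4(e^x - 1))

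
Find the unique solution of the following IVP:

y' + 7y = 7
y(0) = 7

General solution: y = 1 + Ce^(-7x)
Applying y(0) = 7: C = 7 - 1 = 6
Particular solution: y = 1 + 6e^(-7x)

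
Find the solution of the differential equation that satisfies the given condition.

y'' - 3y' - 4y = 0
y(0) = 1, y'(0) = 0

General solution: y = C₁e^(4x) + C₂e^(-x)
Applying ICs: C₁ = 1/5, C₂ = 4/5
Particular solution: y = (1/5)e^(4x) + (4/5)e^(-x)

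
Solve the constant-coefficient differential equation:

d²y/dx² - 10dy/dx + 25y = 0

Characteristic equation: r² - 10r + 25 = 0
Factored: (r - 5)² = 0
Repeated root: r = 5
General solution: y = (C₁ + C₂x)e^(5x)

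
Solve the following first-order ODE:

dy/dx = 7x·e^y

Separating variables and integrating:
-e^(-y) = 7x²/2 + C

General solution: y = -ln(C - 7x²/2)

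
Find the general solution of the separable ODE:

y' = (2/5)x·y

Separating variables and integrating:
ln|y| = x^2/5 + C

General solution: y = Ce^(x^2/5)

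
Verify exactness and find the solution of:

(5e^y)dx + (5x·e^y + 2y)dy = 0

Verify exactness: ∂M/∂y = ∂N/∂x ✓
Find F(x,y) such that ∂F/∂x = M, ∂F/∂y = N
Solution: 5x·e^y + y² = C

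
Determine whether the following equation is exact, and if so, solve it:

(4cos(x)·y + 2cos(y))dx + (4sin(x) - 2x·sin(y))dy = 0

Verify exactness: ∂M/∂y = ∂N/∂x ✓
Find F(x,y) such that ∂F/∂x = M, ∂F/∂y = N
Solution: 4sin(x)·y + 2x·cos(y) = C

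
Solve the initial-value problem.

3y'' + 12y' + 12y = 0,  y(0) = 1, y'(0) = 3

General solution: y = (C₁ + C₂x)e^(-2x)
Repeated root r = -2
Applying ICs: C₁ = 1, C₂ = 5
Particular solution: y = (1 + 5x)e^(-2x)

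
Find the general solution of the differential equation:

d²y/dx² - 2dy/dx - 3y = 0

Characteristic equation: r² - 2r - 3 = 0
Roots: r = 3, -1 (distinct real)
General solution: y = C₁e^(3x) + C₂e^(-x)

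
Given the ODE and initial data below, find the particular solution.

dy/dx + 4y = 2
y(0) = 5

General solution: y = 1/2 + Ce^(-4x)
Applying y(0) = 5: C = 5 - 1/2 = 9/2
Particular solution: y = 1/2 + (9/2)e^(-4x)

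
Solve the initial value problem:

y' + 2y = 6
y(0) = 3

General solution: y = 3 + Ce^(-2x)
Applying y(0) = 3: C = 3 - 3 = 0
Particular solution: y = 3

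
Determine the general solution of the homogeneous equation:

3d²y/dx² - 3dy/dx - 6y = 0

Characteristic equation: 3r² - 3r - 6 = 0
Divide by 3: r² - r - 2 = 0
Roots: r = 2, -1 (distinct real)
General solution: y = C₁e^(2x) + C₂e^(-x)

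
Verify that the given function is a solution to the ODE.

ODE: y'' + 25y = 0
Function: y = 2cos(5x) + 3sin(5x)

Verification:
y'' = -50cos(5x) - 75sin(5x)
y'' + 25y = 0 ✓

Yes, it is a solution.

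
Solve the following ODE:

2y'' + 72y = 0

Characteristic equation: 2r² + 72 = 0
Divide by 2: r² + 36 = 0
Roots: r = ±6i (complex conjugates)
General solution: y = C₁cos(6x) + C₂sin(6x)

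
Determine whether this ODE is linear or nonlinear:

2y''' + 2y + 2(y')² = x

Nonlinear ((y')² term)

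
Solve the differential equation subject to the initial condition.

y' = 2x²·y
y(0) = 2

General solution: y = Ce^(2x³/3)
Applying IC y(0) = 2:
Particular solution: y = 2e^(2x³/3)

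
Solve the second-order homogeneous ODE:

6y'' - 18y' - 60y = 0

Characteristic equation: 6r² - 18r - 60 = 0
Divide by 6: r² - 3r - 10 = 0
Roots: r = 5, -2 (distinct real)
General solution: y = C₁e^(5x) + C₂e^(-2x)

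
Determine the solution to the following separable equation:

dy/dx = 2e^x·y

Separating variables and integrating:
ln|y| = 2e^x + C

General solution: y = Ce^(2e^x)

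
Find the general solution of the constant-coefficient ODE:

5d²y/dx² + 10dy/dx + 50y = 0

Characteristic equation: 5r² + 10r + 50 = 0
Divide by 5: r² + 2r + 10 = 0
Roots: r = -1 ± 3i (complex conjugates)
General solution: y = e^(-x)(C₁cos(3x) + C₂sin(3x))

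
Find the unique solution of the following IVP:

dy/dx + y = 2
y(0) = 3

General solution: y = 2 + Ce^(-x)
Applying y(0) = 3: C = 3 - 2 = 1
Particular solution: y = 2 + e^(-x)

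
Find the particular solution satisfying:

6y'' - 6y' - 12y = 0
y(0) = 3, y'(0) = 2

General solution: y = C₁e^(2x) + C₂e^(-x)
Applying ICs: C₁ = 5/3, C₂ = 4/3
Particular solution: y = (5/3)e^(2x) + (4/3)e^(-x)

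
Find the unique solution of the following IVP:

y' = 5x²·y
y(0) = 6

General solution: y = Ce^(5x³/3)
Applying IC y(0) = 6:
Particular solution: y = 6e^(5x³/3)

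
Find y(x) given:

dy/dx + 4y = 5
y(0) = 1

General solution: y = 5/4 + Ce^(-4x)
Applying y(0) = 1: C = 1 - 5/4 = -1/4
Particular solution: y = 5/4 - (1/4)e^(-4x)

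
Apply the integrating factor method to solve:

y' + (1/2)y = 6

Using integrating factor method:

General solution: y = 12 + Ce^(-x/2)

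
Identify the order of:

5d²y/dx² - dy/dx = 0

The order is 2 (highest derivative is of order 2).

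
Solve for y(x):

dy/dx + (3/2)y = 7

Using integrating factor method:

General solution: y = 14/3 + Ce^(-3x/2)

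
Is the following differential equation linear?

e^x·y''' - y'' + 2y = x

Yes. Linear (y and its derivatives appear to the first power only, no products of y terms)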